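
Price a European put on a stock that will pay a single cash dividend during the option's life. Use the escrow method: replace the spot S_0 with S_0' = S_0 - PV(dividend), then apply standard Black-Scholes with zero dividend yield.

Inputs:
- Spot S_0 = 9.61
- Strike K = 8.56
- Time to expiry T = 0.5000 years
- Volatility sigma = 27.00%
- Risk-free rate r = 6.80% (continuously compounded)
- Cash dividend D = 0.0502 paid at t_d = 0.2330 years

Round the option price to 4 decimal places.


PV(D) = D * exp(-r * t_d) = 0.0502 * 0.98428086 = 0.04941090
S_0' = S_0 - PV(D) = 9.6100 - 0.04941090 = 9.56058910
d1 = (ln(S_0'/K) + (r + sigma^2/2)*T) / (sigma*sqrt(T)) = 0.85258304
d2 = d1 - sigma*sqrt(T) = 0.66166420
exp(-rT) = 0.96657150
N(-d1) = 0.19694529; N(-d2) = 0.25409322
P = K * exp(-rT) * N(-d2) - S_0' * N(-d1) = 8.5600 * 0.96657150 * 0.25409322 - 9.56058910 * 0.19694529 = 0.2194

Answer: Price = 0.2194


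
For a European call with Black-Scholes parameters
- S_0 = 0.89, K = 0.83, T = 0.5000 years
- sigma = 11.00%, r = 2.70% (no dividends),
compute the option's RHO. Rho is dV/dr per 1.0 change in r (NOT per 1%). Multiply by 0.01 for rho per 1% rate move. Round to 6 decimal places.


Answer: Rho = 0.347596

Derivation:
d1 = 1.1097817477; d2 = 1.0320000017
phi(d1) = 0.2155103599; exp(-qT) = 1.0000000000; exp(-rT) = 0.9865907163
N(d2) = 0.8489639417
Rho = K*T*exp(-rT)*N(d2) = 0.8300 * 0.5000 * 0.9865907163 * 0.8489639417 = 0.347596


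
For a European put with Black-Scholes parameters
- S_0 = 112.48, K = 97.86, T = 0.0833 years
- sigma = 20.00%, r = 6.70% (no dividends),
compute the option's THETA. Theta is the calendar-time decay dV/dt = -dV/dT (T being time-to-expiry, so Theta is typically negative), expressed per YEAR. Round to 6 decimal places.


d1 = 2.5376960182; d2 = 2.4799725394
phi(d1) = 0.0159405505; exp(-qT) = 1.0000000000; exp(-rT) = 0.9944344454
Theta = -S*exp(-qT)*phi(d1)*sigma/(2*sqrt(T)) + r*K*exp(-rT)*N(-d2) - q*S*exp(-qT)*N(-d1)
N(-d1) = 0.0055792430; N(-d2) = 0.0065696251; sqrt(T) = 0.2886173938
Term 1 = -112.4800 * 1.0000000000 * 0.0159405505 * 0.2000 / (2 * 0.2886173938) = -0.6212352958
Term 2 = 0.0670 * 97.8600 * 0.9944344454 * 0.0065696251 = 0.0428348016
Term 3 = 0 (no dividend yield, q = 0)
Theta = -0.6212352958 + (0.0428348016) + (0.0000000000) = -0.578400

Answer: Theta = -0.578400


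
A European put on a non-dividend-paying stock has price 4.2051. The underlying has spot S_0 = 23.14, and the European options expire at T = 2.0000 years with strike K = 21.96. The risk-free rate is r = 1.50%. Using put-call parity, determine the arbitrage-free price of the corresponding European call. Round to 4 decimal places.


Answer: Call price = 6.0341

Derivation:
Put-call parity: C - P = S_0 * exp(-qT) - K * exp(-rT).
S_0 * exp(-qT) = 23.1400 * 1.00000000 = 23.14000000
K * exp(-rT) = 21.9600 * 0.97044553 = 21.31098392
C = P + S*exp(-qT) - K*exp(-rT)
C = 4.2051 + 23.14000000 - 21.31098392 = 6.0341


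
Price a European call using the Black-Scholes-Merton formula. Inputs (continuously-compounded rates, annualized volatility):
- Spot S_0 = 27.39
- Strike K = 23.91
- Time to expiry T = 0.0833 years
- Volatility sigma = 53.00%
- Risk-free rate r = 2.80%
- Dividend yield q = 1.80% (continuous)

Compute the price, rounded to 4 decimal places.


Answer: Price = 3.8909

Derivation:
d1 = (ln(S/K) + (r - q + 0.5*sigma^2) * T) / (sigma * sqrt(T)) = 0.97023198
d2 = d1 - sigma * sqrt(T) = 0.81726476
exp(-rT) = 0.99767032; exp(-qT) = 0.99850172
C = S_0 * exp(-qT) * N(d1) - K * exp(-rT) * N(d2)
N(d1) = 0.83403456; N(d2) = 0.79311143
C = 27.3900 * 0.99850172 * 0.83403456 - 23.9100 * 0.99767032 * 0.79311143 = 3.8909


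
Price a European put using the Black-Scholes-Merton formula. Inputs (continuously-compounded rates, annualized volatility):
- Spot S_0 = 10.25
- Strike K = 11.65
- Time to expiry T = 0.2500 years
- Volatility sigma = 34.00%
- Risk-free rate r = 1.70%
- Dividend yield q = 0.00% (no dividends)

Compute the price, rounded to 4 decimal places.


Answer: Price = 1.6026

Derivation:
d1 = (ln(S/K) + (r - q + 0.5*sigma^2) * T) / (sigma * sqrt(T)) = -0.64310867
d2 = d1 - sigma * sqrt(T) = -0.81310867
exp(-rT) = 0.99575902; exp(-qT) = 1.00000000
P = K * exp(-rT) * N(-d2) - S_0 * exp(-qT) * N(-d1)
N(-d1) = 0.73992321; N(-d2) = 0.79192212
P = 11.6500 * 0.99575902 * 0.79192212 - 10.2500 * 1.00000000 * 0.73992321 = 1.6026


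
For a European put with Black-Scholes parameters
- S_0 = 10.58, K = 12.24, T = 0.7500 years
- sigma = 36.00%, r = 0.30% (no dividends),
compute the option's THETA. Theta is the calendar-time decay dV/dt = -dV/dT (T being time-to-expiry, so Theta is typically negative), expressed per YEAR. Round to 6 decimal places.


d1 = -0.3043721679; d2 = -0.6161413132
phi(d1) = 0.3808842554; exp(-qT) = 1.0000000000; exp(-rT) = 0.9977525294
Theta = -S*exp(-qT)*phi(d1)*sigma/(2*sqrt(T)) + r*K*exp(-rT)*N(-d2) - q*S*exp(-qT)*N(-d1)
N(-d1) = 0.6195778153; N(-d2) = 0.7310993713; sqrt(T) = 0.8660254038
Term 1 = -10.5800 * 1.0000000000 * 0.3808842554 * 0.3600 / (2 * 0.8660254038) = -0.8375689360
Term 2 = 0.0030 * 12.2400 * 0.9977525294 * 0.7310993713 = 0.0267856334
Term 3 = 0 (no dividend yield, q = 0)
Theta = -0.8375689360 + (0.0267856334) + (0.0000000000) = -0.810783

Answer: Theta = -0.810783


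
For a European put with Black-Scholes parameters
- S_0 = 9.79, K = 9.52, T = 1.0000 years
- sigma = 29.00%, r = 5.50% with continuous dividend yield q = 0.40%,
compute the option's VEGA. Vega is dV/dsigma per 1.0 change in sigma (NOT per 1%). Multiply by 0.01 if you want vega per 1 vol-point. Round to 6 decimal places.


Answer: Vega = 3.565677

Derivation:
d1 = 0.4172986474; d2 = 0.1272986474
phi(d1) = 0.3656759890; exp(-qT) = 0.9960079893; exp(-rT) = 0.9464851480
Vega = S * exp(-qT) * phi(d1) * sqrt(T) = 9.7900 * 0.9960079893 * 0.3656759890 * 1.0000000000 = 3.565677


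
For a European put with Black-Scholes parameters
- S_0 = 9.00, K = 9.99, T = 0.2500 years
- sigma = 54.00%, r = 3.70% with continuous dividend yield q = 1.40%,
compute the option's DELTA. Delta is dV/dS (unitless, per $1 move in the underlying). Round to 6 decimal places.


d1 = -0.2302222790; d2 = -0.5002222790
phi(d1) = 0.3885087130; exp(-qT) = 0.9965061179; exp(-rT) = 0.9907926496
N(-d1) = 0.5910404747
Delta = -exp(-qT) * N(-d1) = -0.9965061179 * 0.5910404747 = -0.588975

Answer: Delta = -0.588975


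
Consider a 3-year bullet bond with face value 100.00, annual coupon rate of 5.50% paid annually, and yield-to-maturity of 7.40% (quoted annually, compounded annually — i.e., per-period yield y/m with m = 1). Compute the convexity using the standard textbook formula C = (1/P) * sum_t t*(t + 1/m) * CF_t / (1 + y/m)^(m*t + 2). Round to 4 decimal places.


Coupon per period c = face * coupon_rate / m = 5.500000
Periods per year m = 1; per-period yield y/m = 0.074000
Number of cashflows N = 3
Cashflows (t years, CF_t, discount factor 1/(1+y/m)^(m*t), PV):
  t = 1.0000: CF_t = 5.500000, DF = 0.931099, PV = 5.121043
  t = 2.0000: CF_t = 5.500000, DF = 0.866945, PV = 4.768196
  t = 3.0000: CF_t = 105.500000, DF = 0.807211, PV = 85.160777
Price P = sum_t PV_t = 95.050016
Convexity numerator sum_t t*(t + 1/m) * CF_t / (1+y/m)^(m*t + 2):
  t = 1.0000: term = 8.879323
  t = 2.0000: term = 24.802577
  t = 3.0000: term = 885.956296
Convexity = (1/P) * sum = 919.638196 / 95.050016 = 9.675308

Answer: Convexity = 9.6753


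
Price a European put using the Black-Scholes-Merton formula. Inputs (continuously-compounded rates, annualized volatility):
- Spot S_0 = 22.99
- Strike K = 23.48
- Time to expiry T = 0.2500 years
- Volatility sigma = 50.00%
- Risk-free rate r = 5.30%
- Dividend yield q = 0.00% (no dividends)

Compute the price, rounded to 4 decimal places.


Answer: Price = 2.3876

Derivation:
d1 = (ln(S/K) + (r - q + 0.5*sigma^2) * T) / (sigma * sqrt(T)) = 0.09364138
d2 = d1 - sigma * sqrt(T) = -0.15635862
exp(-rT) = 0.98683739; exp(-qT) = 1.00000000
P = K * exp(-rT) * N(-d2) - S_0 * exp(-qT) * N(-d1)
N(-d1) = 0.46269702; N(-d2) = 0.56212483
P = 23.4800 * 0.98683739 * 0.56212483 - 22.9900 * 1.00000000 * 0.46269702 = 2.3876


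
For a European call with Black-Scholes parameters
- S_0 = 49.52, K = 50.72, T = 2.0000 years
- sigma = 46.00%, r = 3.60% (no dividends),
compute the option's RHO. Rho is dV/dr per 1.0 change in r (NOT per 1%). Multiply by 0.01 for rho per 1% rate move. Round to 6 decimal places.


Answer: Rho = 37.828338

Derivation:
d1 = 0.3991407465; d2 = -0.2513974921
phi(d1) = 0.3683966010; exp(-qT) = 1.0000000000; exp(-rT) = 0.9305308958
N(d2) = 0.4007534032
Rho = K*T*exp(-rT)*N(d2) = 50.7200 * 2.0000 * 0.9305308958 * 0.4007534032 = 37.828338


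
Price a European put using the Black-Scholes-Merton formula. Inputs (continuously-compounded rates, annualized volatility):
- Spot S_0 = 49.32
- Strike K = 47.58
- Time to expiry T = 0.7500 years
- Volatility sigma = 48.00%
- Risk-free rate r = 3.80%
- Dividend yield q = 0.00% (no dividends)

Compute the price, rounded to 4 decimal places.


Answer: Price = 6.4217

Derivation:
d1 = (ln(S/K) + (r - q + 0.5*sigma^2) * T) / (sigma * sqrt(T)) = 0.36280973
d2 = d1 - sigma * sqrt(T) = -0.05288246
exp(-rT) = 0.97190229; exp(-qT) = 1.00000000
P = K * exp(-rT) * N(-d2) - S_0 * exp(-qT) * N(-d1)
N(-d1) = 0.35837351; N(-d2) = 0.52108722
P = 47.5800 * 0.97190229 * 0.52108722 - 49.3200 * 1.00000000 * 0.35837351 = 6.4217


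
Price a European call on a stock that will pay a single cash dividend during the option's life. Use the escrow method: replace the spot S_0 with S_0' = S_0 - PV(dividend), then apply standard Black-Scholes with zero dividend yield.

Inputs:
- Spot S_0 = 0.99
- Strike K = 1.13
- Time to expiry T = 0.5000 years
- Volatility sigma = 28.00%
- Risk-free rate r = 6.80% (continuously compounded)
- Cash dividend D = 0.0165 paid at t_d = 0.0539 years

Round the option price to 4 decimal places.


Answer: Price = 0.0354

Derivation:
PV(D) = D * exp(-r * t_d) = 0.0165 * 0.99634151 = 0.01643963
S_0' = S_0 - PV(D) = 0.9900 - 0.01643963 = 0.97356037
d1 = (ln(S_0'/K) + (r + sigma^2/2)*T) / (sigma*sqrt(T)) = -0.48190883
d2 = d1 - sigma*sqrt(T) = -0.67989873
exp(-rT) = 0.96657150
N(d1) = 0.31493536; N(d2) = 0.24828429
C = S_0' * N(d1) - K * exp(-rT) * N(d2) = 0.97356037 * 0.31493536 - 1.1300 * 0.96657150 * 0.24828429 = 0.0354


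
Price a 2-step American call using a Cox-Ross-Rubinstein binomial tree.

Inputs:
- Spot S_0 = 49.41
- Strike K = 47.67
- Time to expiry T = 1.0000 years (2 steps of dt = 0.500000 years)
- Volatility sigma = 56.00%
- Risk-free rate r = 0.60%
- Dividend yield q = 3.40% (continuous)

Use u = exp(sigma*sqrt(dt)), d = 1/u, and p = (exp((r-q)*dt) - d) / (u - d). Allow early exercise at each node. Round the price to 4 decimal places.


dt = T/N = 0.500000
u = exp(sigma*sqrt(dt)) = 1.485839; d = 1/u = 0.673020
p = (exp((r-q)*dt) - d) / (u - d) = 0.385175
Discount per step: exp(-r*dt) = 0.997004
Stock lattice S(k, i) with i counting down-moves:
  k=0: S(0,0) = 49.4100
  k=1: S(1,0) = 73.4153; S(1,1) = 33.2539
  k=2: S(2,0) = 109.0834; S(2,1) = 49.4100; S(2,2) = 22.3806
Terminal payoffs V(N, i) = max(S_T - K, 0):
  V(2,0) = 61.413367; V(2,1) = 1.740000; V(2,2) = 0.000000
Backward induction: V(k, i) = exp(-r*dt) * [p * V(k+1, i) + (1-p) * V(k+1, i+1)]; then take max(V_cont, immediate exercise) for American.
  V(1,0) = exp(-r*dt) * [p*61.413367 + (1-p)*1.740000] = 24.650604; exercise = 25.745320; V(1,0) = max -> 25.745320
  V(1,1) = exp(-r*dt) * [p*1.740000 + (1-p)*0.000000] = 0.668196; exercise = 0.000000; V(1,1) = max -> 0.668196
  V(0,0) = exp(-r*dt) * [p*25.745320 + (1-p)*0.668196] = 10.296332; exercise = 1.740000; V(0,0) = max -> 10.296332

Answer: Price = V(0,0) = 10.2963


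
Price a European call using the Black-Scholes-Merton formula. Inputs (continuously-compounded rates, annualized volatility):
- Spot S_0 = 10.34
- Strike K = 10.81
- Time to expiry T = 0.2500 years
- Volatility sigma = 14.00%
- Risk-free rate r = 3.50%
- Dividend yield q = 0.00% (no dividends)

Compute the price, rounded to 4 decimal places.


Answer: Price = 0.1434

Derivation:
d1 = (ln(S/K) + (r - q + 0.5*sigma^2) * T) / (sigma * sqrt(T)) = -0.47502518
d2 = d1 - sigma * sqrt(T) = -0.54502518
exp(-rT) = 0.99128817; exp(-qT) = 1.00000000
C = S_0 * exp(-qT) * N(d1) - K * exp(-rT) * N(d2)
N(d1) = 0.31738451; N(d2) = 0.29286810
C = 10.3400 * 1.00000000 * 0.31738451 - 10.8100 * 0.99128817 * 0.29286810 = 0.1434


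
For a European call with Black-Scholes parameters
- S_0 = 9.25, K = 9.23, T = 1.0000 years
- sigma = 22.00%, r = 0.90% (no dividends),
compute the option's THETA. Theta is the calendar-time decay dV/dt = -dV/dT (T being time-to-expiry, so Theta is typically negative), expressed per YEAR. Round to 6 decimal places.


Answer: Theta = -0.439931

Derivation:
d1 = 0.1607477410; d2 = -0.0592522590
phi(d1) = 0.3938211325; exp(-qT) = 1.0000000000; exp(-rT) = 0.9910403788
Theta = -S*exp(-qT)*phi(d1)*sigma/(2*sqrt(T)) - r*K*exp(-rT)*N(d2) + q*S*exp(-qT)*N(d1)
N(d1) = 0.5638539568; N(d2) = 0.4763755930; sqrt(T) = 1.0000000000
Term 1 = -9.2500 * 1.0000000000 * 0.3938211325 * 0.2200 / (2 * 1.0000000000) = -0.4007130023
Term 2 = -0.0090 * 9.2300 * 0.9910403788 * 0.4763755930 = -0.0392179657
Term 3 = 0 (no dividend yield, q = 0)
Theta = -0.4007130023 + (-0.0392179657) + (0.0000000000) = -0.439931


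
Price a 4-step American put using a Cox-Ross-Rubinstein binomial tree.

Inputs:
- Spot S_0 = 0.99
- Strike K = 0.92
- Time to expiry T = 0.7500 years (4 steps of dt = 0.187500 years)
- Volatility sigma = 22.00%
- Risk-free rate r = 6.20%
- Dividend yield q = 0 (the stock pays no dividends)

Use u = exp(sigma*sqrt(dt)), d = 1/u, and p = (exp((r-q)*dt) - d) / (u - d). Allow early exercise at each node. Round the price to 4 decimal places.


Answer: Price = V(0,0) = 0.0323

Derivation:
dt = T/N = 0.187500
u = exp(sigma*sqrt(dt)) = 1.099948; d = 1/u = 0.909134
p = (exp((r-q)*dt) - d) / (u - d) = 0.537481
Discount per step: exp(-r*dt) = 0.988442
Stock lattice S(k, i) with i counting down-moves:
  k=0: S(0,0) = 0.9900
  k=1: S(1,0) = 1.0889; S(1,1) = 0.9000
  k=2: S(2,0) = 1.1978; S(2,1) = 0.9900; S(2,2) = 0.8183
  k=3: S(3,0) = 1.3175; S(3,1) = 1.0889; S(3,2) = 0.9000; S(3,3) = 0.7439
  k=4: S(4,0) = 1.4492; S(4,1) = 1.1978; S(4,2) = 0.9900; S(4,3) = 0.8183; S(4,4) = 0.6763
Terminal payoffs V(N, i) = max(K - S_T, 0):
  V(4,0) = 0.000000; V(4,1) = 0.000000; V(4,2) = 0.000000; V(4,3) = 0.101741; V(4,4) = 0.243689
Backward induction: V(k, i) = exp(-r*dt) * [p * V(k+1, i) + (1-p) * V(k+1, i+1)]; then take max(V_cont, immediate exercise) for American.
  V(3,0) = exp(-r*dt) * [p*0.000000 + (1-p)*0.000000] = 0.000000; exercise = 0.000000; V(3,0) = max -> 0.000000
  V(3,1) = exp(-r*dt) * [p*0.000000 + (1-p)*0.000000] = 0.000000; exercise = 0.000000; V(3,1) = max -> 0.000000
  V(3,2) = exp(-r*dt) * [p*0.000000 + (1-p)*0.101741] = 0.046513; exercise = 0.019957; V(3,2) = max -> 0.046513
  V(3,3) = exp(-r*dt) * [p*0.101741 + (1-p)*0.243689] = 0.165460; exercise = 0.176093; V(3,3) = max -> 0.176093
  V(2,0) = exp(-r*dt) * [p*0.000000 + (1-p)*0.000000] = 0.000000; exercise = 0.000000; V(2,0) = max -> 0.000000
  V(2,1) = exp(-r*dt) * [p*0.000000 + (1-p)*0.046513] = 0.021265; exercise = 0.000000; V(2,1) = max -> 0.021265
  V(2,2) = exp(-r*dt) * [p*0.046513 + (1-p)*0.176093] = 0.105216; exercise = 0.101741; V(2,2) = max -> 0.105216
  V(1,0) = exp(-r*dt) * [p*0.000000 + (1-p)*0.021265] = 0.009722; exercise = 0.000000; V(1,0) = max -> 0.009722
  V(1,1) = exp(-r*dt) * [p*0.021265 + (1-p)*0.105216] = 0.059399; exercise = 0.019957; V(1,1) = max -> 0.059399
  V(0,0) = exp(-r*dt) * [p*0.009722 + (1-p)*0.059399] = 0.032320; exercise = 0.000000; V(0,0) = max -> 0.032320


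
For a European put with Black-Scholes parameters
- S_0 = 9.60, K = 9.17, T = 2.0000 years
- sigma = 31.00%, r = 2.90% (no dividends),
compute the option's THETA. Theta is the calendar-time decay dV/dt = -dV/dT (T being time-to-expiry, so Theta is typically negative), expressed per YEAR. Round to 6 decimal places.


d1 = 0.4560287018; d2 = 0.0176224974
phi(d1) = 0.3595436748; exp(-qT) = 1.0000000000; exp(-rT) = 0.9436499474
Theta = -S*exp(-qT)*phi(d1)*sigma/(2*sqrt(T)) + r*K*exp(-rT)*N(-d2) - q*S*exp(-qT)*N(-d1)
N(-d1) = 0.3241846695; N(-d2) = 0.4929700046; sqrt(T) = 1.4142135624
Term 1 = -9.6000 * 1.0000000000 * 0.3595436748 * 0.3100 / (2 * 1.4142135624) = -0.3783028266
Term 2 = 0.0290 * 9.1700 * 0.9436499474 * 0.4929700046 = 0.1237082743
Term 3 = 0 (no dividend yield, q = 0)
Theta = -0.3783028266 + (0.1237082743) + (0.0000000000) = -0.254595

Answer: Theta = -0.254595


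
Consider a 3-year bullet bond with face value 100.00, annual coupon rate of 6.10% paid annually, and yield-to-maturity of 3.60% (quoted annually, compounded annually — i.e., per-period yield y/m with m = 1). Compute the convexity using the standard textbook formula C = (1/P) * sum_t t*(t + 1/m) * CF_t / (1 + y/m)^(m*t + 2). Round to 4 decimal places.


Answer: Convexity = 10.3708

Derivation:
Coupon per period c = face * coupon_rate / m = 6.100000
Periods per year m = 1; per-period yield y/m = 0.036000
Number of cashflows N = 3
Cashflows (t years, CF_t, discount factor 1/(1+y/m)^(m*t), PV):
  t = 1.0000: CF_t = 6.100000, DF = 0.965251, PV = 5.888031
  t = 2.0000: CF_t = 6.100000, DF = 0.931709, PV = 5.683427
  t = 3.0000: CF_t = 106.100000, DF = 0.899333, PV = 95.419276
Price P = sum_t PV_t = 106.990735
Convexity numerator sum_t t*(t + 1/m) * CF_t / (1+y/m)^(m*t + 2):
  t = 1.0000: term = 10.971868
  t = 2.0000: term = 31.771818
  t = 3.0000: term = 1066.836468
Convexity = (1/P) * sum = 1109.580154 / 106.990735 = 10.370806


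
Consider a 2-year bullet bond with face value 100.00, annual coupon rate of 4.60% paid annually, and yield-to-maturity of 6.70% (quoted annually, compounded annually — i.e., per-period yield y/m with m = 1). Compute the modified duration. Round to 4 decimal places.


Answer: Modified duration = 1.8324

Derivation:
Coupon per period c = face * coupon_rate / m = 4.600000
Periods per year m = 1; per-period yield y/m = 0.067000
Number of cashflows N = 2
Cashflows (t years, CF_t, discount factor 1/(1+y/m)^(m*t), PV):
  t = 1.0000: CF_t = 4.600000, DF = 0.937207, PV = 4.311153
  t = 2.0000: CF_t = 104.600000, DF = 0.878357, PV = 91.876162
Price P = sum_t PV_t = 96.187315
First compute Macaulay numerator sum_t t * PV_t:
  t * PV_t at t = 1.0000: 4.311153
  t * PV_t at t = 2.0000: 183.752324
Macaulay duration D = 188.063477 / 96.187315 = 1.955180
Modified duration = D / (1 + y/m) = 1.955180 / (1 + 0.067000) = 1.832408


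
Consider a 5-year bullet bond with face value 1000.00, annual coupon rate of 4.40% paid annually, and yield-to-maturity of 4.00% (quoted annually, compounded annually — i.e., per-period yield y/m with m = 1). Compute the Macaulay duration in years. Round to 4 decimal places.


Answer: Macaulay duration = 4.6000 years

Derivation:
Coupon per period c = face * coupon_rate / m = 44.000000
Periods per year m = 1; per-period yield y/m = 0.040000
Number of cashflows N = 5
Cashflows (t years, CF_t, discount factor 1/(1+y/m)^(m*t), PV):
  t = 1.0000: CF_t = 44.000000, DF = 0.961538, PV = 42.307692
  t = 2.0000: CF_t = 44.000000, DF = 0.924556, PV = 40.680473
  t = 3.0000: CF_t = 44.000000, DF = 0.888996, PV = 39.115840
  t = 4.0000: CF_t = 44.000000, DF = 0.854804, PV = 37.611384
  t = 5.0000: CF_t = 1044.000000, DF = 0.821927, PV = 858.091899
Price P = sum_t PV_t = 1017.807289
Macaulay numerator sum_t t * PV_t:
  t * PV_t at t = 1.0000: 42.307692
  t * PV_t at t = 2.0000: 81.360947
  t * PV_t at t = 3.0000: 117.347519
  t * PV_t at t = 4.0000: 150.445538
  t * PV_t at t = 5.0000: 4290.459497
Macaulay duration D = (sum_t t * PV_t) / P = 4681.921193 / 1017.807289 = 4.600008


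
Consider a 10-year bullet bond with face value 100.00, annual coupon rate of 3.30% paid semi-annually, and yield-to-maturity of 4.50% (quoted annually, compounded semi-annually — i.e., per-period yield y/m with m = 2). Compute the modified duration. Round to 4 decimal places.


Answer: Modified duration = 8.3217

Derivation:
Coupon per period c = face * coupon_rate / m = 1.650000
Periods per year m = 2; per-period yield y/m = 0.022500
Number of cashflows N = 20
Cashflows (t years, CF_t, discount factor 1/(1+y/m)^(m*t), PV):
  t = 0.5000: CF_t = 1.650000, DF = 0.977995, PV = 1.613692
  t = 1.0000: CF_t = 1.650000, DF = 0.956474, PV = 1.578183
  t = 1.5000: CF_t = 1.650000, DF = 0.935427, PV = 1.543455
  t = 2.0000: CF_t = 1.650000, DF = 0.914843, PV = 1.509492
  t = 2.5000: CF_t = 1.650000, DF = 0.894712, PV = 1.476275
  t = 3.0000: CF_t = 1.650000, DF = 0.875024, PV = 1.443790
  t = 3.5000: CF_t = 1.650000, DF = 0.855769, PV = 1.412020
  t = 4.0000: CF_t = 1.650000, DF = 0.836938, PV = 1.380948
  t = 4.5000: CF_t = 1.650000, DF = 0.818522, PV = 1.350561
  t = 5.0000: CF_t = 1.650000, DF = 0.800510, PV = 1.320842
  t = 5.5000: CF_t = 1.650000, DF = 0.782895, PV = 1.291777
  t = 6.0000: CF_t = 1.650000, DF = 0.765667, PV = 1.263351
  t = 6.5000: CF_t = 1.650000, DF = 0.748819, PV = 1.235551
  t = 7.0000: CF_t = 1.650000, DF = 0.732341, PV = 1.208363
  t = 7.5000: CF_t = 1.650000, DF = 0.716226, PV = 1.181773
  t = 8.0000: CF_t = 1.650000, DF = 0.700466, PV = 1.155769
  t = 8.5000: CF_t = 1.650000, DF = 0.685052, PV = 1.130336
  t = 9.0000: CF_t = 1.650000, DF = 0.669978, PV = 1.105463
  t = 9.5000: CF_t = 1.650000, DF = 0.655235, PV = 1.081137
  t = 10.0000: CF_t = 101.650000, DF = 0.640816, PV = 65.138994
Price P = sum_t PV_t = 90.421773
First compute Macaulay numerator sum_t t * PV_t:
  t * PV_t at t = 0.5000: 0.806846
  t * PV_t at t = 1.0000: 1.578183
  t * PV_t at t = 1.5000: 2.315183
  t * PV_t at t = 2.0000: 3.018983
  t * PV_t at t = 2.5000: 3.690688
  t * PV_t at t = 3.0000: 4.331370
  t * PV_t at t = 3.5000: 4.942069
  t * PV_t at t = 4.0000: 5.523793
  t * PV_t at t = 4.5000: 6.077523
  t * PV_t at t = 5.0000: 6.604209
  t * PV_t at t = 5.5000: 7.104772
  t * PV_t at t = 6.0000: 7.580108
  t * PV_t at t = 6.5000: 8.031084
  t * PV_t at t = 7.0000: 8.458543
  t * PV_t at t = 7.5000: 8.863300
  t * PV_t at t = 8.0000: 9.246149
  t * PV_t at t = 8.5000: 9.607856
  t * PV_t at t = 9.0000: 9.949168
  t * PV_t at t = 9.5000: 10.270806
  t * PV_t at t = 10.0000: 651.389943
Macaulay duration D = 769.390575 / 90.421773 = 8.508908
Modified duration = D / (1 + y/m) = 8.508908 / (1 + 0.022500) = 8.321671


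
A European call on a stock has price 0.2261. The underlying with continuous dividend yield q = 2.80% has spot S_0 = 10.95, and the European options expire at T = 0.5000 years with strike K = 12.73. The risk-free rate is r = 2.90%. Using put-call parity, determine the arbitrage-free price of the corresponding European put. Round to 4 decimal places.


Put-call parity: C - P = S_0 * exp(-qT) - K * exp(-rT).
S_0 * exp(-qT) = 10.9500 * 0.98609754 = 10.79776811
K * exp(-rT) = 12.7300 * 0.98560462 = 12.54674680
P = C - S*exp(-qT) + K*exp(-rT)
P = 0.2261 - 10.79776811 + 12.54674680 = 1.9751

Answer: Put price = 1.9751


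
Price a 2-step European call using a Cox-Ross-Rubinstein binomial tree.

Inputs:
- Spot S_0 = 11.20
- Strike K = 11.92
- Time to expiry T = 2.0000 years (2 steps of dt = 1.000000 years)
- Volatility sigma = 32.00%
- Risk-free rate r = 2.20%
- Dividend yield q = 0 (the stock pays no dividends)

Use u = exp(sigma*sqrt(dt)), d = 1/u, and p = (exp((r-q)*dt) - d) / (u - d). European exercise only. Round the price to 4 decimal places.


Answer: Price = V(0,0) = 1.8453

Derivation:
dt = T/N = 1.000000
u = exp(sigma*sqrt(dt)) = 1.377128; d = 1/u = 0.726149
p = (exp((r-q)*dt) - d) / (u - d) = 0.454846
Discount per step: exp(-r*dt) = 0.978240
Stock lattice S(k, i) with i counting down-moves:
  k=0: S(0,0) = 11.2000
  k=1: S(1,0) = 15.4238; S(1,1) = 8.1329
  k=2: S(2,0) = 21.2406; S(2,1) = 11.2000; S(2,2) = 5.9057
Terminal payoffs V(N, i) = max(S_T - K, 0):
  V(2,0) = 9.320586; V(2,1) = 0.000000; V(2,2) = 0.000000
Backward induction: V(k, i) = exp(-r*dt) * [p * V(k+1, i) + (1-p) * V(k+1, i+1)].
  V(1,0) = exp(-r*dt) * [p*9.320586 + (1-p)*0.000000] = 4.147178
  V(1,1) = exp(-r*dt) * [p*0.000000 + (1-p)*0.000000] = 0.000000
  V(0,0) = exp(-r*dt) * [p*4.147178 + (1-p)*0.000000] = 1.845279


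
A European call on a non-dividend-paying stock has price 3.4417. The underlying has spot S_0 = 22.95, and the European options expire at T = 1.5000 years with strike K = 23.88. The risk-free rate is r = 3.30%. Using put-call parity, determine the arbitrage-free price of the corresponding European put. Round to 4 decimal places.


Put-call parity: C - P = S_0 * exp(-qT) - K * exp(-rT).
S_0 * exp(-qT) = 22.9500 * 1.00000000 = 22.95000000
K * exp(-rT) = 23.8800 * 0.95170516 = 22.72671918
P = C - S*exp(-qT) + K*exp(-rT)
P = 3.4417 - 22.95000000 + 22.72671918 = 3.2184

Answer: Put price = 3.2184


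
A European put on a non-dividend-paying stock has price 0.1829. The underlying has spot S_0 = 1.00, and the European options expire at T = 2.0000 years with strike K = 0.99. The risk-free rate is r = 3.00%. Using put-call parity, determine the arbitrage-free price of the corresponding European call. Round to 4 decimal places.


Put-call parity: C - P = S_0 * exp(-qT) - K * exp(-rT).
S_0 * exp(-qT) = 1.0000 * 1.00000000 = 1.00000000
K * exp(-rT) = 0.9900 * 0.94176453 = 0.93234689
C = P + S*exp(-qT) - K*exp(-rT)
C = 0.1829 + 1.00000000 - 0.93234689 = 0.2506

Answer: Call price = 0.2506


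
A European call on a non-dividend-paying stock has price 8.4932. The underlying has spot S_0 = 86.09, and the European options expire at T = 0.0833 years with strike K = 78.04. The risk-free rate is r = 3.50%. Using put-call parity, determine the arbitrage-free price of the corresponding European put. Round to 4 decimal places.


Put-call parity: C - P = S_0 * exp(-qT) - K * exp(-rT).
S_0 * exp(-qT) = 86.0900 * 1.00000000 = 86.09000000
K * exp(-rT) = 78.0400 * 0.99708875 = 77.81280573
P = C - S*exp(-qT) + K*exp(-rT)
P = 8.4932 - 86.09000000 + 77.81280573 = 0.2160

Answer: Put price = 0.2160


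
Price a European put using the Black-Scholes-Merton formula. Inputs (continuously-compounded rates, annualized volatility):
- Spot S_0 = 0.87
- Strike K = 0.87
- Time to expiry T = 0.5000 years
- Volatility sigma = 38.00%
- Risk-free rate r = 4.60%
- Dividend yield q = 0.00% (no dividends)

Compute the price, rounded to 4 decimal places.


d1 = (ln(S/K) + (r - q + 0.5*sigma^2) * T) / (sigma * sqrt(T)) = 0.21994743
d2 = d1 - sigma * sqrt(T) = -0.04875315
exp(-rT) = 0.97726248; exp(-qT) = 1.00000000
P = K * exp(-rT) * N(-d2) - S_0 * exp(-qT) * N(-d1)
N(-d1) = 0.41295605; N(-d2) = 0.51944199
P = 0.8700 * 0.97726248 * 0.51944199 - 0.8700 * 1.00000000 * 0.41295605 = 0.0824

Answer: Price = 0.0824


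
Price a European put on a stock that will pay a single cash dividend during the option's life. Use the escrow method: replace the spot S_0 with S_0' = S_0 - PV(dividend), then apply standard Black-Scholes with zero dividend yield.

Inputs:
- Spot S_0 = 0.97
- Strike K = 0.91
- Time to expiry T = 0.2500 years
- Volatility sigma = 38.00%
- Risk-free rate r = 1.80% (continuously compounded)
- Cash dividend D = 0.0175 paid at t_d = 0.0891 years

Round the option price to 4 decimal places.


Answer: Price = 0.0495

Derivation:
PV(D) = D * exp(-r * t_d) = 0.0175 * 0.99839749 = 0.01747196
S_0' = S_0 - PV(D) = 0.9700 - 0.01747196 = 0.95252804
d1 = (ln(S_0'/K) + (r + sigma^2/2)*T) / (sigma*sqrt(T)) = 0.35907868
d2 = d1 - sigma*sqrt(T) = 0.16907868
exp(-rT) = 0.99551011
N(-d1) = 0.35976811; N(-d2) = 0.43286738
P = K * exp(-rT) * N(-d2) - S_0' * N(-d1) = 0.9100 * 0.99551011 * 0.43286738 - 0.95252804 * 0.35976811 = 0.0495


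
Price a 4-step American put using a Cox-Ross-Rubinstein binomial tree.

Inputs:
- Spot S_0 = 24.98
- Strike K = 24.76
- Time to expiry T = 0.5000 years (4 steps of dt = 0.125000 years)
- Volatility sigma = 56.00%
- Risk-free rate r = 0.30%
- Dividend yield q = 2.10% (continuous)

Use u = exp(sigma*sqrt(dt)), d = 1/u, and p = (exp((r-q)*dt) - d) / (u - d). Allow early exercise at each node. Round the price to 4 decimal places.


Answer: Price = V(0,0) = 3.6883

Derivation:
dt = T/N = 0.125000
u = exp(sigma*sqrt(dt)) = 1.218950; d = 1/u = 0.820378
p = (exp((r-q)*dt) - d) / (u - d) = 0.445025
Discount per step: exp(-r*dt) = 0.999625
Stock lattice S(k, i) with i counting down-moves:
  k=0: S(0,0) = 24.9800
  k=1: S(1,0) = 30.4494; S(1,1) = 20.4930
  k=2: S(2,0) = 37.1163; S(2,1) = 24.9800; S(2,2) = 16.8120
  k=3: S(3,0) = 45.2429; S(3,1) = 30.4494; S(3,2) = 20.4930; S(3,3) = 13.7922
  k=4: S(4,0) = 55.1488; S(4,1) = 37.1163; S(4,2) = 24.9800; S(4,3) = 16.8120; S(4,4) = 11.3148
Terminal payoffs V(N, i) = max(K - S_T, 0):
  V(4,0) = 0.000000; V(4,1) = 0.000000; V(4,2) = 0.000000; V(4,3) = 7.947953; V(4,4) = 13.445151
Backward induction: V(k, i) = exp(-r*dt) * [p * V(k+1, i) + (1-p) * V(k+1, i+1)]; then take max(V_cont, immediate exercise) for American.
  V(3,0) = exp(-r*dt) * [p*0.000000 + (1-p)*0.000000] = 0.000000; exercise = 0.000000; V(3,0) = max -> 0.000000
  V(3,1) = exp(-r*dt) * [p*0.000000 + (1-p)*0.000000] = 0.000000; exercise = 0.000000; V(3,1) = max -> 0.000000
  V(3,2) = exp(-r*dt) * [p*0.000000 + (1-p)*7.947953] = 4.409263; exercise = 4.266954; V(3,2) = max -> 4.409263
  V(3,3) = exp(-r*dt) * [p*7.947953 + (1-p)*13.445151] = 10.994638; exercise = 10.967764; V(3,3) = max -> 10.994638
  V(2,0) = exp(-r*dt) * [p*0.000000 + (1-p)*0.000000] = 0.000000; exercise = 0.000000; V(2,0) = max -> 0.000000
  V(2,1) = exp(-r*dt) * [p*0.000000 + (1-p)*4.409263] = 2.446114; exercise = 0.000000; V(2,1) = max -> 2.446114
  V(2,2) = exp(-r*dt) * [p*4.409263 + (1-p)*10.994638] = 8.060960; exercise = 7.947953; V(2,2) = max -> 8.060960
  V(1,0) = exp(-r*dt) * [p*0.000000 + (1-p)*2.446114] = 1.357024; exercise = 0.000000; V(1,0) = max -> 1.357024
  V(1,1) = exp(-r*dt) * [p*2.446114 + (1-p)*8.060960] = 5.560129; exercise = 4.266954; V(1,1) = max -> 5.560129
  V(0,0) = exp(-r*dt) * [p*1.357024 + (1-p)*5.560129] = 3.688260; exercise = 0.000000; V(0,0) = max -> 3.688260


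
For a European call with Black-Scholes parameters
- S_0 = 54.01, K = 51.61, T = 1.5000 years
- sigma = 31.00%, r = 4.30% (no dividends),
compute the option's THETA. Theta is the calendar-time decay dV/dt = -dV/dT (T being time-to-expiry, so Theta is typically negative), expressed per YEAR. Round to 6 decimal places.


Answer: Theta = -3.553819

Derivation:
d1 = 0.4794382651; d2 = 0.0997673549
phi(d1) = 0.3556283485; exp(-qT) = 1.0000000000; exp(-rT) = 0.9375361143
Theta = -S*exp(-qT)*phi(d1)*sigma/(2*sqrt(T)) - r*K*exp(-rT)*N(d2) + q*S*exp(-qT)*N(d1)
N(d1) = 0.6841865615; N(d2) = 0.5397354871; sqrt(T) = 1.2247448714
Term 1 = -54.0100 * 1.0000000000 * 0.3556283485 * 0.3100 / (2 * 1.2247448714) = -2.4308413698
Term 2 = -0.0430 * 51.6100 * 0.9375361143 * 0.5397354871 = -1.1229781186
Term 3 = 0 (no dividend yield, q = 0)
Theta = -2.4308413698 + (-1.1229781186) + (0.0000000000) = -3.553819


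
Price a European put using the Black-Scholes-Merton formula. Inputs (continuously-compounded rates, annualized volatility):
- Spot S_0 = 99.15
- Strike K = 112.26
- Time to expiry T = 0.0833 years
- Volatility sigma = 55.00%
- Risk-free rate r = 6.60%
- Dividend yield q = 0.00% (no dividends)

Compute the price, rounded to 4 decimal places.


d1 = (ln(S/K) + (r - q + 0.5*sigma^2) * T) / (sigma * sqrt(T)) = -0.66830742
d2 = d1 - sigma * sqrt(T) = -0.82704698
exp(-rT) = 0.99451729; exp(-qT) = 1.00000000
P = K * exp(-rT) * N(-d2) - S_0 * exp(-qT) * N(-d1)
N(-d1) = 0.74803131; N(-d2) = 0.79589478
P = 112.2600 * 0.99451729 * 0.79589478 - 99.1500 * 1.00000000 * 0.74803131 = 14.6900

Answer: Price = 14.6900


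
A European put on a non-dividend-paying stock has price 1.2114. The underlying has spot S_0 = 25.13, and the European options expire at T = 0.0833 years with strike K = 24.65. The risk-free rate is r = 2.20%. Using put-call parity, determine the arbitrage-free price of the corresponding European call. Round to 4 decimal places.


Answer: Call price = 1.7365

Derivation:
Put-call parity: C - P = S_0 * exp(-qT) - K * exp(-rT).
S_0 * exp(-qT) = 25.1300 * 1.00000000 = 25.13000000
K * exp(-rT) = 24.6500 * 0.99816908 = 24.60486778
C = P + S*exp(-qT) - K*exp(-rT)
C = 1.2114 + 25.13000000 - 24.60486778 = 1.7365


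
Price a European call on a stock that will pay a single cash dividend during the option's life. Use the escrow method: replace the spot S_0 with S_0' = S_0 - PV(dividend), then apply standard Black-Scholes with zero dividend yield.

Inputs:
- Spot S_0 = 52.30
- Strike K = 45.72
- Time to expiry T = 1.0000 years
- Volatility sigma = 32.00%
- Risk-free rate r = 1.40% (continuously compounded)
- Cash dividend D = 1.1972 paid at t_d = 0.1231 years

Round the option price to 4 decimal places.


PV(D) = D * exp(-r * t_d) = 1.1972 * 0.99827808 = 1.19513852
S_0' = S_0 - PV(D) = 52.3000 - 1.19513852 = 51.10486148
d1 = (ln(S_0'/K) + (r + sigma^2/2)*T) / (sigma*sqrt(T)) = 0.55169934
d2 = d1 - sigma*sqrt(T) = 0.23169934
exp(-rT) = 0.98609754
N(d1) = 0.70942282; N(d2) = 0.59161423
C = S_0' * N(d1) - K * exp(-rT) * N(d2) = 51.10486148 * 0.70942282 - 45.7200 * 0.98609754 * 0.59161423 = 9.5824

Answer: Price = 9.5824


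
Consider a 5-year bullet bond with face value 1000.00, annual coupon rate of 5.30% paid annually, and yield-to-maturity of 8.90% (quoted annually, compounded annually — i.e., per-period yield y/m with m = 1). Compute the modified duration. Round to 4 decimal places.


Answer: Modified duration = 4.1123

Derivation:
Coupon per period c = face * coupon_rate / m = 53.000000
Periods per year m = 1; per-period yield y/m = 0.089000
Number of cashflows N = 5
Cashflows (t years, CF_t, discount factor 1/(1+y/m)^(m*t), PV):
  t = 1.0000: CF_t = 53.000000, DF = 0.918274, PV = 48.668503
  t = 2.0000: CF_t = 53.000000, DF = 0.843226, PV = 44.691004
  t = 3.0000: CF_t = 53.000000, DF = 0.774313, PV = 41.038571
  t = 4.0000: CF_t = 53.000000, DF = 0.711031, PV = 37.684638
  t = 5.0000: CF_t = 1053.000000, DF = 0.652921, PV = 687.525756
Price P = sum_t PV_t = 859.608473
First compute Macaulay numerator sum_t t * PV_t:
  t * PV_t at t = 1.0000: 48.668503
  t * PV_t at t = 2.0000: 89.382008
  t * PV_t at t = 3.0000: 123.115713
  t * PV_t at t = 4.0000: 150.738553
  t * PV_t at t = 5.0000: 3437.628781
Macaulay duration D = 3849.533558 / 859.608473 = 4.478241
Modified duration = D / (1 + y/m) = 4.478241 / (1 + 0.089000) = 4.112250


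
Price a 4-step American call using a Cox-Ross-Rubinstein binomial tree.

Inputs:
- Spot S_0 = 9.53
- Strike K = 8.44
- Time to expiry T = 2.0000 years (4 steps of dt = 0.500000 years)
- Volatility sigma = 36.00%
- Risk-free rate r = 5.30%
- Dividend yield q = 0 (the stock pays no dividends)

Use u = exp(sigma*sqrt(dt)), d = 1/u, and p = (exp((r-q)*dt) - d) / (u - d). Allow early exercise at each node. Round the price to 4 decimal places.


dt = T/N = 0.500000
u = exp(sigma*sqrt(dt)) = 1.289892; d = 1/u = 0.775259
p = (exp((r-q)*dt) - d) / (u - d) = 0.488883
Discount per step: exp(-r*dt) = 0.973848
Stock lattice S(k, i) with i counting down-moves:
  k=0: S(0,0) = 9.5300
  k=1: S(1,0) = 12.2927; S(1,1) = 7.3882
  k=2: S(2,0) = 15.8562; S(2,1) = 9.5300; S(2,2) = 5.7278
  k=3: S(3,0) = 20.4528; S(3,1) = 12.2927; S(3,2) = 7.3882; S(3,3) = 4.4405
  k=4: S(4,0) = 26.3819; S(4,1) = 15.8562; S(4,2) = 9.5300; S(4,3) = 5.7278; S(4,4) = 3.4425
Terminal payoffs V(N, i) = max(S_T - K, 0):
  V(4,0) = 17.941908; V(4,1) = 7.416216; V(4,2) = 1.090000; V(4,3) = 0.000000; V(4,4) = 0.000000
Backward induction: V(k, i) = exp(-r*dt) * [p * V(k+1, i) + (1-p) * V(k+1, i+1)]; then take max(V_cont, immediate exercise) for American.
  V(3,0) = exp(-r*dt) * [p*17.941908 + (1-p)*7.416216] = 12.233528; exercise = 12.012805; V(3,0) = max -> 12.233528
  V(3,1) = exp(-r*dt) * [p*7.416216 + (1-p)*1.090000] = 4.073393; exercise = 3.852670; V(3,1) = max -> 4.073393
  V(3,2) = exp(-r*dt) * [p*1.090000 + (1-p)*0.000000] = 0.518947; exercise = 0.000000; V(3,2) = max -> 0.518947
  V(3,3) = exp(-r*dt) * [p*0.000000 + (1-p)*0.000000] = 0.000000; exercise = 0.000000; V(3,3) = max -> 0.000000
  V(2,0) = exp(-r*dt) * [p*12.233528 + (1-p)*4.073393] = 7.851889; exercise = 7.416216; V(2,0) = max -> 7.851889
  V(2,1) = exp(-r*dt) * [p*4.073393 + (1-p)*0.518947] = 2.197640; exercise = 1.090000; V(2,1) = max -> 2.197640
  V(2,2) = exp(-r*dt) * [p*0.518947 + (1-p)*0.000000] = 0.247069; exercise = 0.000000; V(2,2) = max -> 0.247069
  V(1,0) = exp(-r*dt) * [p*7.851889 + (1-p)*2.197640] = 4.832143; exercise = 3.852670; V(1,0) = max -> 4.832143
  V(1,1) = exp(-r*dt) * [p*2.197640 + (1-p)*0.247069] = 1.169270; exercise = 0.000000; V(1,1) = max -> 1.169270
  V(0,0) = exp(-r*dt) * [p*4.832143 + (1-p)*1.169270] = 2.882578; exercise = 1.090000; V(0,0) = max -> 2.882578

Answer: Price = V(0,0) = 2.8826


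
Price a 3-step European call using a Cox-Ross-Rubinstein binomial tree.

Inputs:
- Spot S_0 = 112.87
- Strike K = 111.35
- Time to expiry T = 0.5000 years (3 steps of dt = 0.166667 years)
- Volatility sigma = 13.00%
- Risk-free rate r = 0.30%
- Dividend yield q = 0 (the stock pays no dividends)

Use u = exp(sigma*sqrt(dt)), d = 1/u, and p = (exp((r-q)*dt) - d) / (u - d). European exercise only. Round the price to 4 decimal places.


Answer: Price = V(0,0) = 5.3116

Derivation:
dt = T/N = 0.166667
u = exp(sigma*sqrt(dt)) = 1.054506; d = 1/u = 0.948311
p = (exp((r-q)*dt) - d) / (u - d) = 0.491445
Discount per step: exp(-r*dt) = 0.999500
Stock lattice S(k, i) with i counting down-moves:
  k=0: S(0,0) = 112.8700
  k=1: S(1,0) = 119.0221; S(1,1) = 107.0359
  k=2: S(2,0) = 125.5095; S(2,1) = 112.8700; S(2,2) = 101.5034
  k=3: S(3,0) = 132.3505; S(3,1) = 119.0221; S(3,2) = 107.0359; S(3,3) = 96.2568
Terminal payoffs V(N, i) = max(S_T - K, 0):
  V(3,0) = 21.000479; V(3,1) = 7.672076; V(3,2) = 0.000000; V(3,3) = 0.000000
Backward induction: V(k, i) = exp(-r*dt) * [p * V(k+1, i) + (1-p) * V(k+1, i+1)].
  V(2,0) = exp(-r*dt) * [p*21.000479 + (1-p)*7.672076] = 14.215138
  V(2,1) = exp(-r*dt) * [p*7.672076 + (1-p)*0.000000] = 3.768516
  V(2,2) = exp(-r*dt) * [p*0.000000 + (1-p)*0.000000] = 0.000000
  V(1,0) = exp(-r*dt) * [p*14.215138 + (1-p)*3.768516] = 8.898001
  V(1,1) = exp(-r*dt) * [p*3.768516 + (1-p)*0.000000] = 1.851091
  V(0,0) = exp(-r*dt) * [p*8.898001 + (1-p)*1.851091] = 5.311600


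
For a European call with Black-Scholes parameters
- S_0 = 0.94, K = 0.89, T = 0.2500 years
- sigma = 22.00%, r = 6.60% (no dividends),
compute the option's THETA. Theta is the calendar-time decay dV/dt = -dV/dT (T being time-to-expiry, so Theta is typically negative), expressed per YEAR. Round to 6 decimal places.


Answer: Theta = -0.106265

Derivation:
d1 = 0.7018946594; d2 = 0.5918946594
phi(d1) = 0.3118395178; exp(-qT) = 1.0000000000; exp(-rT) = 0.9836353794
Theta = -S*exp(-qT)*phi(d1)*sigma/(2*sqrt(T)) - r*K*exp(-rT)*N(d2) + q*S*exp(-qT)*N(d1)
N(d1) = 0.7586275701; N(d2) = 0.7230394349; sqrt(T) = 0.5000000000
Term 1 = -0.9400 * 1.0000000000 * 0.3118395178 * 0.2200 / (2 * 0.5000000000) = -0.0644884123
Term 2 = -0.0660 * 0.8900 * 0.9836353794 * 0.7230394349 = -0.0417763091
Term 3 = 0 (no dividend yield, q = 0)
Theta = -0.0644884123 + (-0.0417763091) + (0.0000000000) = -0.106265


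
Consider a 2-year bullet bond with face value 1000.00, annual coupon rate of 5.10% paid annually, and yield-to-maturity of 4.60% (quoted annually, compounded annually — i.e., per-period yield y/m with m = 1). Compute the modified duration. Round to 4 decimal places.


Answer: Modified duration = 1.8659

Derivation:
Coupon per period c = face * coupon_rate / m = 51.000000
Periods per year m = 1; per-period yield y/m = 0.046000
Number of cashflows N = 2
Cashflows (t years, CF_t, discount factor 1/(1+y/m)^(m*t), PV):
  t = 1.0000: CF_t = 51.000000, DF = 0.956023, PV = 48.757170
  t = 2.0000: CF_t = 1051.000000, DF = 0.913980, PV = 960.592844
Price P = sum_t PV_t = 1009.350014
First compute Macaulay numerator sum_t t * PV_t:
  t * PV_t at t = 1.0000: 48.757170
  t * PV_t at t = 2.0000: 1921.185688
Macaulay duration D = 1969.942858 / 1009.350014 = 1.951694
Modified duration = D / (1 + y/m) = 1.951694 / (1 + 0.046000) = 1.865865


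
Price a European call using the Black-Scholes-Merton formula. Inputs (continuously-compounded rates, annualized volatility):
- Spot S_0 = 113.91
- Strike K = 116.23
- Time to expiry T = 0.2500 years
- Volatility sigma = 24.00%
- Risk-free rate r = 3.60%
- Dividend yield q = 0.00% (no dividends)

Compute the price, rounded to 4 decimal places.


d1 = (ln(S/K) + (r - q + 0.5*sigma^2) * T) / (sigma * sqrt(T)) = -0.03301936
d2 = d1 - sigma * sqrt(T) = -0.15301936
exp(-rT) = 0.99104038; exp(-qT) = 1.00000000
C = S_0 * exp(-qT) * N(d1) - K * exp(-rT) * N(d2)
N(d1) = 0.48682957; N(d2) = 0.43919150
C = 113.9100 * 1.00000000 * 0.48682957 - 116.2300 * 0.99104038 * 0.43919150 = 4.8649

Answer: Price = 4.8649
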